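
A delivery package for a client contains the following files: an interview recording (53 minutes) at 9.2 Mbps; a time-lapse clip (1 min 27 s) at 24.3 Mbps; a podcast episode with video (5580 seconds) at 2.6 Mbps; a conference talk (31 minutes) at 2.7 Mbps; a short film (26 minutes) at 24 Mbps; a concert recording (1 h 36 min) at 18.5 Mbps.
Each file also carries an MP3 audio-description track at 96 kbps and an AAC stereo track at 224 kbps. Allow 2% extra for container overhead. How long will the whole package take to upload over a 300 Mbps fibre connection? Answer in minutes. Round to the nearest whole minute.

11 minutes

Audio total: 96 + 224 = 320 kbps = 0.320 Mbps.
interview recording: 9.520 Mbps × 3180 s × 1.02 = 30879.1 Mb
time-lapse clip: 24.620 Mbps × 87 s × 1.02 = 2184.8 Mb
podcast episode with video: 2.920 Mbps × 5580 s × 1.02 = 16619.5 Mb
conference talk: 3.020 Mbps × 1860 s × 1.02 = 5729.5 Mb
short film: 24.320 Mbps × 1560 s × 1.02 = 38698.0 Mb
concert recording: 18.820 Mbps × 5760 s × 1.02 = 110571.3 Mb
Total: 204682.1 Mb = 25585.3 MB.
At 300 Mbps: 204682.1 / 300 = 682 s ≈ 11.4 minutes.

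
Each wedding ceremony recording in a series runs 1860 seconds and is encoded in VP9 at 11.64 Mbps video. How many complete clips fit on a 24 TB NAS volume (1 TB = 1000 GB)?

Per item: 11.640 Mbps × 1860 s = 21,650 Mb = 2,706 MB.
Capacity: 24 TB = 192,000,000 Mb; 8868.20 items → 8868 complete.

8868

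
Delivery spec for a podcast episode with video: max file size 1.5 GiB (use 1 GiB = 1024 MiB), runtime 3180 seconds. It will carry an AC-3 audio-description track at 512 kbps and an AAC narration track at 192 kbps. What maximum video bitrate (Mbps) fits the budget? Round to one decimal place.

Budget: 1.5 GiB = 12884.9 Mb.
Total bitrate budget: 12884.9 Mb / 3180 s = 4.052 Mbps.
Audio total: 512 + 192 = 704 kbps = 0.704 Mbps.
Video: 4.052 − 0.704 = 3.348 Mbps.

3.3 Mbps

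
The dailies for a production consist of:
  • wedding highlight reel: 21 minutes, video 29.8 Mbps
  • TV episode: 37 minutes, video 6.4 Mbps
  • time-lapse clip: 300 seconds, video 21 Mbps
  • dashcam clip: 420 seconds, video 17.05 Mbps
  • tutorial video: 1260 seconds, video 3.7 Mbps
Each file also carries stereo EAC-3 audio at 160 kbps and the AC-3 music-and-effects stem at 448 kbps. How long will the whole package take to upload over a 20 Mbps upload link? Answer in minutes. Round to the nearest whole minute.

Audio total: 160 + 448 = 608 kbps = 0.608 Mbps.
wedding highlight reel: 30.408 Mbps × 1260 s = 38314.1 Mb
TV episode: 7.008 Mbps × 2220 s = 15557.8 Mb
time-lapse clip: 21.608 Mbps × 300 s = 6482.4 Mb
dashcam clip: 17.658 Mbps × 420 s = 7416.4 Mb
tutorial video: 4.308 Mbps × 1260 s = 5428.1 Mb
Total: 73198.7 Mb = 9149.8 MB.
At 20 Mbps: 73198.7 / 20 = 3660 s ≈ 61 minutes.

61 minutes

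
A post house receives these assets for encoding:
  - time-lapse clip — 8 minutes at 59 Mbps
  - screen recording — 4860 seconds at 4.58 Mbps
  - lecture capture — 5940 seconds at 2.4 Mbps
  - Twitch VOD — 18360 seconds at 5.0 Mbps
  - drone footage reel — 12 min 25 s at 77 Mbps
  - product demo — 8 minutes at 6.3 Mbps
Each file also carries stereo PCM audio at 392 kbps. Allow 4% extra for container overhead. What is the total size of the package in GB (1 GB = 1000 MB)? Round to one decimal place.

Audio: 392 kbps = 0.392 Mbps.
time-lapse clip: 59.392 Mbps × 480 s × 1.04 = 29648.5 Mb
screen recording: 4.972 Mbps × 4860 s × 1.04 = 25130.5 Mb
lecture capture: 2.792 Mbps × 5940 s × 1.04 = 17247.9 Mb
Twitch VOD: 5.392 Mbps × 18360 s × 1.04 = 102957.0 Mb
drone footage reel: 77.392 Mbps × 745 s × 1.04 = 59963.3 Mb
product demo: 6.692 Mbps × 480 s × 1.04 = 3340.6 Mb
Total: 238287.8 Mb = 29786.0 MB.
= 29.79 GB.

29.8 GB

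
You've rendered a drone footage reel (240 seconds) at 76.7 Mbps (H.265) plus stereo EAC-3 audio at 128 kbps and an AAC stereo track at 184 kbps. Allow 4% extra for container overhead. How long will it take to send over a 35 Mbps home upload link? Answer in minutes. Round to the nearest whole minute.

Audio total: 128 + 184 = 312 kbps = 0.312 Mbps.
Total bitrate: 77.012 Mbps.
File: 77.012 Mbps × 240 s = 18482.9 Mb.
With 4% container overhead: ×1.04. → 19222.2 Mb.
At 35 Mbps: 19222.2 / 35 = 549.2 s ≈ 9.15 minutes.

9 minutes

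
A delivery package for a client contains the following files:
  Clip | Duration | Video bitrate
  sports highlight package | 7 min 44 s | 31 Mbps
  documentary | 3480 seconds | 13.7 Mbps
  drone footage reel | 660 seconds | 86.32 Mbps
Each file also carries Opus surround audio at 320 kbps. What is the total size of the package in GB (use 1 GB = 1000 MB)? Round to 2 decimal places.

Audio: 320 kbps = 0.320 Mbps.
sports highlight package: 31.320 Mbps × 464 s = 14532.5 Mb
documentary: 14.020 Mbps × 3480 s = 48789.6 Mb
drone footage reel: 86.640 Mbps × 660 s = 57182.4 Mb
Total: 120504.5 Mb = 15063.1 MB.
= 15.06 GB.

15.06 GB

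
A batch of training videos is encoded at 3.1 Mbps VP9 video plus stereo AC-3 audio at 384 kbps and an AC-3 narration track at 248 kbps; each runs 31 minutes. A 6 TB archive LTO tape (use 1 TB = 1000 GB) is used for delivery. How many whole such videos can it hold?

31 min = 1860 s
Audio total: 384 + 248 = 632 kbps = 0.632 Mbps.
Total bitrate: 3.732 Mbps.
Per item: 3.732 Mbps × 1860 s = 6,942 Mb = 867.7 MB.
Capacity: 6 TB = 48,000,000 Mb; 6914.91 items → 6914 complete.

6914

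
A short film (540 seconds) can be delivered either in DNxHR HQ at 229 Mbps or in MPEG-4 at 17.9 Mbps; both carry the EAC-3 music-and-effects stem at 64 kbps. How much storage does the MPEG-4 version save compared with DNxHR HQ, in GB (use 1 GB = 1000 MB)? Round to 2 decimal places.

Audio: 64 kbps = 0.064 Mbps.
DNxHR HQ: 229.064 Mbps × 540 s = 123694.6 Mb = 15.462 GB.
MPEG-4: 17.964 Mbps × 540 s = 9700.6 Mb = 1.213 GB.
Saving: 15.462 − 1.213 = 14.249 GB.

14.25 GB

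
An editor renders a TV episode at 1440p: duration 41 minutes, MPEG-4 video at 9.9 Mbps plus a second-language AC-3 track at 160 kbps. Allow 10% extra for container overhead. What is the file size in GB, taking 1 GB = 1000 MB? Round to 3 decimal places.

3.403 GB

41 min = 2460 s
Audio: 160 kbps = 0.160 Mbps.
Total bitrate: 9.9 + 0.160 = 10.060 Mbps.
Stream data: 10.060 Mbps × 2460 s = 24747.6 Mb.
With 10% container overhead: ×1.10.
27,222 Mb ÷ 8 = 3,403 MB → 3.403 GB.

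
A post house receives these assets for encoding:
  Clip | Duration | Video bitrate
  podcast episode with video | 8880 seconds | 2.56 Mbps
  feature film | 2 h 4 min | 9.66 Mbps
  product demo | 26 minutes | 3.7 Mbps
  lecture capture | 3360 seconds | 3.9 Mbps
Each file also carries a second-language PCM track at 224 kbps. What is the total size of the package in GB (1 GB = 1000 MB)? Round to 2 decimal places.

Audio: 224 kbps = 0.224 Mbps.
podcast episode with video: 2.784 Mbps × 8880 s = 24721.9 Mb
feature film: 9.884 Mbps × 7440 s = 73537.0 Mb
product demo: 3.924 Mbps × 1560 s = 6121.4 Mb
lecture capture: 4.124 Mbps × 3360 s = 13856.6 Mb
Total: 118237.0 Mb = 14779.6 MB.
= 14.78 GB.

14.78 GB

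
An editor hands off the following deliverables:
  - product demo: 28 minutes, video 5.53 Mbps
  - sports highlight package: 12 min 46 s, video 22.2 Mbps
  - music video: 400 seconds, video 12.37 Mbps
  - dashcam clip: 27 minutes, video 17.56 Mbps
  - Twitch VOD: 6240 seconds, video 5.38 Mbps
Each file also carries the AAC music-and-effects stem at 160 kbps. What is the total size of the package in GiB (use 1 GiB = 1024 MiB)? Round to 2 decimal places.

11.06 GiB

Audio: 160 kbps = 0.160 Mbps.
product demo: 5.690 Mbps × 1680 s = 9559.2 Mb
sports highlight package: 22.360 Mbps × 766 s = 17127.8 Mb
music video: 12.530 Mbps × 400 s = 5012.0 Mb
dashcam clip: 17.720 Mbps × 1620 s = 28706.4 Mb
Twitch VOD: 5.540 Mbps × 6240 s = 34569.6 Mb
Total: 94975.0 Mb = 11871.9 MB.
= 11.06 GiB.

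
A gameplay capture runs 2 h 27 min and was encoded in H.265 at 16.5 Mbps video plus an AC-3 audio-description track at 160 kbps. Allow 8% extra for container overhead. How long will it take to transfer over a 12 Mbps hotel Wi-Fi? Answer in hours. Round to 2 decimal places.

2 h 27 min = 147 min = 8820 s
Audio: 160 kbps = 0.160 Mbps.
Total bitrate: 16.660 Mbps.
File: 16.660 Mbps × 8820 s = 146941.2 Mb.
With 8% container overhead: ×1.08. → 158696.5 Mb.
At 12 Mbps: 158696.5 / 12 = 13224.7 s ≈ 3.67 hours.

3.67 hours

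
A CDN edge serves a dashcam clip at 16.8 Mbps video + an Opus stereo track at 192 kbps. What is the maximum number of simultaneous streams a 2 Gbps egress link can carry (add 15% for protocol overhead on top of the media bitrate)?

Audio: 192 kbps = 0.192 Mbps.
Per-viewer media rate: 16.992 Mbps.
On the wire with 15% overhead: 19.541 Mbps.
2 Gbps = 2,000 Mbps; 2,000 / 19.541 = 102.35 → 102 viewers.

102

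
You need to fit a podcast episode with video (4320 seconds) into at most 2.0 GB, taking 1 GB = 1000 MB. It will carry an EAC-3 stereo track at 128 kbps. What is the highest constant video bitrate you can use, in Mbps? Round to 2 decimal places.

Budget: 2.0 GB = 16000.0 Mb.
Total bitrate budget: 16000.0 Mb / 4320 s = 3.704 Mbps.
Audio: 128 kbps = 0.128 Mbps.
Video: 3.704 − 0.128 = 3.576 Mbps.

3.58 Mbps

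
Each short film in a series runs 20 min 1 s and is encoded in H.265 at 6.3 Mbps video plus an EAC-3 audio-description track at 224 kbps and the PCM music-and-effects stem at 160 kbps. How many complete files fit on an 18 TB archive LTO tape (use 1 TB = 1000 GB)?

17938

20 min 1 s = 1201 s
Audio total: 224 + 160 = 384 kbps = 0.384 Mbps.
Total bitrate: 6.684 Mbps.
Per item: 6.684 Mbps × 1201 s = 8,027 Mb = 1,003 MB.
Capacity: 18 TB = 144,000,000 Mb; 17938.37 items → 17938 complete.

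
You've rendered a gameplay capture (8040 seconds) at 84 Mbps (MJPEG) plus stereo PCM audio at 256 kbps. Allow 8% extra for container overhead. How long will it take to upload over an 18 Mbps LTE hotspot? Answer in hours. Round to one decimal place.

11.3 hours

Audio: 256 kbps = 0.256 Mbps.
Total bitrate: 84.256 Mbps.
File: 84.256 Mbps × 8040 s = 677418.2 Mb.
With 8% container overhead: ×1.08. → 731611.7 Mb.
At 18 Mbps: 731611.7 / 18 = 40645.1 s ≈ 11.3 hours.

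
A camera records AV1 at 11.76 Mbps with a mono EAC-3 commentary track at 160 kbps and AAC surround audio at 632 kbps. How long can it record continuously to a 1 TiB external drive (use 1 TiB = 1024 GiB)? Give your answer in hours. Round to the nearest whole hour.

195 hours

Audio total: 160 + 632 = 792 kbps = 0.792 Mbps.
Total bitrate: 11.76 + 0.792 = 12.552 Mbps.
Capacity: 1 TiB = 8,796,093 Mb.
Recording time: 8,796,093 / 12.552 = 700,772 s ≈ 195 hours.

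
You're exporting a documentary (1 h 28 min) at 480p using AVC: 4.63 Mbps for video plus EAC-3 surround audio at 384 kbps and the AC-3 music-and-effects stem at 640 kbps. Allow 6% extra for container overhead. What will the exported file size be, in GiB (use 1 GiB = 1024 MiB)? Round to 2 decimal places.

1 h 28 min = 88 min = 5280 s
Audio total: 384 + 640 = 1024 kbps = 1.024 Mbps.
Total bitrate: 4.63 + 1.024 = 5.654 Mbps.
Stream data: 5.654 Mbps × 5280 s = 29853.1 Mb.
With 6% container overhead: ×1.06.
31,644 Mb = 3,955,538,400 bytes ÷ 1,073,741,824 = 3.684 GiB.

3.68 GiB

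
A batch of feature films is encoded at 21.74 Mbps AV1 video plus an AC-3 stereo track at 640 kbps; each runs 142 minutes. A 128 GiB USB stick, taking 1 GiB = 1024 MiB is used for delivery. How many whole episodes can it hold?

5

142 min = 8520 s
Audio: 640 kbps = 0.640 Mbps.
Total bitrate: 22.380 Mbps.
Per item: 22.380 Mbps × 8520 s = 190,678 Mb = 23,835 MB.
Capacity: 128 GiB = 1,099,512 Mb; 5.77 items → 5 complete.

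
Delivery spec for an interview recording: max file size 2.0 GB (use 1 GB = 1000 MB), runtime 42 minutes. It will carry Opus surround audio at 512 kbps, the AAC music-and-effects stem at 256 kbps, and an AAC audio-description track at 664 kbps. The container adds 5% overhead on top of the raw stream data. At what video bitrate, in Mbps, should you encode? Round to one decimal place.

4.6 Mbps

Budget: 2.0 GB = 16000.0 Mb.
Stream payload after overhead: 16000.0 / 1.05 = 15238.1 Mb.
42 min = 2520 s
Total bitrate budget: 15238.1 Mb / 2520 s = 6.047 Mbps.
Audio total: 512 + 256 + 664 = 1432 kbps = 1.432 Mbps.
Video: 6.047 − 1.432 = 4.615 Mbps.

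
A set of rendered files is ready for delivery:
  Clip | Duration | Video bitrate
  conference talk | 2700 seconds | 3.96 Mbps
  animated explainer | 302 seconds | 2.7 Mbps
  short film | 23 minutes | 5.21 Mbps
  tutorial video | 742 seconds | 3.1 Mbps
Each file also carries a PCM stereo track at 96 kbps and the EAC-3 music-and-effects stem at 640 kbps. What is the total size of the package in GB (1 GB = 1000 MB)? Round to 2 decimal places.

Audio total: 96 + 640 = 736 kbps = 0.736 Mbps.
conference talk: 4.696 Mbps × 2700 s = 12679.2 Mb
animated explainer: 3.436 Mbps × 302 s = 1037.7 Mb
short film: 5.946 Mbps × 1380 s = 8205.5 Mb
tutorial video: 3.836 Mbps × 742 s = 2846.3 Mb
Total: 24768.7 Mb = 3096.1 MB.
= 3.096 GB.

3.10 GB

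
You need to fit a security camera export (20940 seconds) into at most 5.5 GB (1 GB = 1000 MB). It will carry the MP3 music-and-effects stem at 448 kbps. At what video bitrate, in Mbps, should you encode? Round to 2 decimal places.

Budget: 5.5 GB = 44000.0 Mb.
Total bitrate budget: 44000.0 Mb / 20940 s = 2.101 Mbps.
Audio: 448 kbps = 0.448 Mbps.
Video: 2.101 − 0.448 = 1.653 Mbps.

1.65 Mbps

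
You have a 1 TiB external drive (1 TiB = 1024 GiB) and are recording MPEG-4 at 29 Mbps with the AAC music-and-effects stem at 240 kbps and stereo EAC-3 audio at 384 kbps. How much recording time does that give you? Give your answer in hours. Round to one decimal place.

82.5 hours

Audio total: 240 + 384 = 624 kbps = 0.624 Mbps.
Total bitrate: 29 + 0.624 = 29.624 Mbps.
Capacity: 1 TiB = 8,796,093 Mb.
Recording time: 8,796,093 / 29.624 = 296,925 s ≈ 82.5 hours.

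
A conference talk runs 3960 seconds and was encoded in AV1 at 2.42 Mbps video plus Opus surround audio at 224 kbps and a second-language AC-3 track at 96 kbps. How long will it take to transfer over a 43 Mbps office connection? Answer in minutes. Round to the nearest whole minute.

Audio total: 224 + 96 = 320 kbps = 0.320 Mbps.
Total bitrate: 2.740 Mbps.
File: 2.740 Mbps × 3960 s = 10850.4 Mb.
At 43 Mbps: 10850.4 / 43 = 252.3 s ≈ 4.21 minutes.

4 minutes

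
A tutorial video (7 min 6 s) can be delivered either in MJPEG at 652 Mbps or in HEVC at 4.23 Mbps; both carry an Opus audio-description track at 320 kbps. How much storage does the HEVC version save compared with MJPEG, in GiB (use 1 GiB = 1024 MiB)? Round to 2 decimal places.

7 min 6 s = 426 s
Audio: 320 kbps = 0.320 Mbps.
MJPEG: 652.320 Mbps × 426 s = 277888.3 Mb = 32.350 GiB.
HEVC: 4.550 Mbps × 426 s = 1938.3 Mb = 0.226 GiB.
Saving: 32.350 − 0.226 = 32.125 GiB.

32.12 GiB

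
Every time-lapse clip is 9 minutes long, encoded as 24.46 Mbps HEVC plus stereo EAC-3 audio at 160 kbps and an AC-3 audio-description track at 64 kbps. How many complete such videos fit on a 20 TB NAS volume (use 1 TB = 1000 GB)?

12003

9 min = 540 s
Audio total: 160 + 64 = 224 kbps = 0.224 Mbps.
Total bitrate: 24.684 Mbps.
Per item: 24.684 Mbps × 540 s = 13,329 Mb = 1,666 MB.
Capacity: 20 TB = 160,000,000 Mb; 12003.58 items → 12003 complete.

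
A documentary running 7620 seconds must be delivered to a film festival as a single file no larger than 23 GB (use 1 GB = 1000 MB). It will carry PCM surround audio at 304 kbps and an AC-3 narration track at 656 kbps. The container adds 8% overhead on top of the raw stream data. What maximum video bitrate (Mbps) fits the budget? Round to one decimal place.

Budget: 23 GB = 184000.0 Mb.
Stream payload after overhead: 184000.0 / 1.08 = 170370.4 Mb.
Total bitrate budget: 170370.4 Mb / 7620 s = 22.358 Mbps.
Audio total: 304 + 656 = 960 kbps = 0.960 Mbps.
Video: 22.358 − 0.960 = 21.398 Mbps.

21.4 Mbps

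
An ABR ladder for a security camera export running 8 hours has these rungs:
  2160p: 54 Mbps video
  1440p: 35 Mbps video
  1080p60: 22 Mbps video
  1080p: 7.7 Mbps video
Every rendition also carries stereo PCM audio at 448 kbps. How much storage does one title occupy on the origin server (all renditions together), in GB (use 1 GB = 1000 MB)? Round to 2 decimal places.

433.77 GB

8 h = 28800 s
Audio: 448 kbps = 0.448 Mbps.
Sum of rendition bitrates: (54+0.448) + (35+0.448) + (22+0.448) + (7.7+0.448) = 120.492 Mbps.
× 28800 s = 3,470,170 Mb = 433,771 MB = 433.8 GB.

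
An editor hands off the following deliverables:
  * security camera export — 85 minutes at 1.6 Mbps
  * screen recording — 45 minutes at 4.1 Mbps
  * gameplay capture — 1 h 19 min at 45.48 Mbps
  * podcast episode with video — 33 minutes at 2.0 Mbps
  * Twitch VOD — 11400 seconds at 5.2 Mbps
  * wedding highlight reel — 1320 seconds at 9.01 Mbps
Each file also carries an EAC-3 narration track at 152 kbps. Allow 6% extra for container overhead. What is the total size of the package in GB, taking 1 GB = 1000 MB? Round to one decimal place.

Audio: 152 kbps = 0.152 Mbps.
security camera export: 1.752 Mbps × 5100 s × 1.06 = 9471.3 Mb
screen recording: 4.252 Mbps × 2700 s × 1.06 = 12169.2 Mb
gameplay capture: 45.632 Mbps × 4740 s × 1.06 = 229273.4 Mb
podcast episode with video: 2.152 Mbps × 1980 s × 1.06 = 4516.6 Mb
Twitch VOD: 5.352 Mbps × 11400 s × 1.06 = 64673.6 Mb
wedding highlight reel: 9.162 Mbps × 1320 s × 1.06 = 12819.5 Mb
Total: 332923.6 Mb = 41615.5 MB.
= 41.62 GB.

41.6 GB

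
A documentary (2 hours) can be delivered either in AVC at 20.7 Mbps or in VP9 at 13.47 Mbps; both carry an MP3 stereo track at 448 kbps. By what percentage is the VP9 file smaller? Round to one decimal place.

2 h = 7200 s
Audio: 448 kbps = 0.448 Mbps.
AVC: 21.148 Mbps × 7200 s = 152265.6 Mb = 19.033 GB.
VP9: 13.918 Mbps × 7200 s = 100209.6 Mb = 12.526 GB.
Reduction: (1 − 12.526/19.033) × 100 = 34.19%.

34.2%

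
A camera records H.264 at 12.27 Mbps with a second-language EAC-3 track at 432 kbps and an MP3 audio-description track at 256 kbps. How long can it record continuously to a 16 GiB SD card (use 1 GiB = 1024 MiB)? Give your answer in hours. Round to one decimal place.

2.9 hours

Audio total: 432 + 256 = 688 kbps = 0.688 Mbps.
Total bitrate: 12.27 + 0.688 = 12.958 Mbps.
Capacity: 16 GiB = 137,439 Mb.
Recording time: 137,439 / 12.958 = 10,606 s ≈ 2.95 hours.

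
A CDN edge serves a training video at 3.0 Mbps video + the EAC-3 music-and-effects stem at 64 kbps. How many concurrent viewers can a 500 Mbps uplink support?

163

Audio: 64 kbps = 0.064 Mbps.
Per-viewer media rate: 3.064 Mbps.
500 Mbps = 500.0 Mbps; 500.0 / 3.064 = 163.19 → 163 viewers.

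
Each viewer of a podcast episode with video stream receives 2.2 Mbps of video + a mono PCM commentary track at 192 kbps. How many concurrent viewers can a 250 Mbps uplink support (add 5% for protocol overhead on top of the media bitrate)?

99

Audio: 192 kbps = 0.192 Mbps.
Per-viewer media rate: 2.392 Mbps.
On the wire with 5% overhead: 2.512 Mbps.
250 Mbps = 250.0 Mbps; 250.0 / 2.512 = 99.54 → 99 viewers.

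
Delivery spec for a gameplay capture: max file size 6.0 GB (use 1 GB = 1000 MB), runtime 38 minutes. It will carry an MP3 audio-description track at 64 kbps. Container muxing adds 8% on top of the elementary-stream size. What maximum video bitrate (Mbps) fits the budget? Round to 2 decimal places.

19.43 Mbps

Budget: 6.0 GB = 48000.0 Mb.
Stream payload after overhead: 48000.0 / 1.08 = 44444.4 Mb.
38 min = 2280 s
Total bitrate budget: 44444.4 Mb / 2280 s = 19.493 Mbps.
Audio: 64 kbps = 0.064 Mbps.
Video: 19.493 − 0.064 = 19.429 Mbps.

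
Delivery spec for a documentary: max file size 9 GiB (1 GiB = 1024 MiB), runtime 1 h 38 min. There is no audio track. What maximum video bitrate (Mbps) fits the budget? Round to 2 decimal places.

13.15 Mbps

Budget: 9 GiB = 77309.4 Mb.
1 h 38 min = 98 min = 5880 s
Total bitrate budget: 77309.4 Mb / 5880 s = 13.148 Mbps.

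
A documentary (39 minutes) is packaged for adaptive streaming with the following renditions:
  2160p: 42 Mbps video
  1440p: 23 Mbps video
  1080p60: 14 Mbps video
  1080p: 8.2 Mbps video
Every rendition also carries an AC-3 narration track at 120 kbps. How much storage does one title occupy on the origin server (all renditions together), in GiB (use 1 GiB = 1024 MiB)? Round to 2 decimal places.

39 min = 2340 s
Audio: 120 kbps = 0.120 Mbps.
Sum of rendition bitrates: (42+0.120) + (23+0.120) + (14+0.120) + (8.2+0.120) = 87.680 Mbps.
× 2340 s = 205,171 Mb = 25,646 MB = 23.89 GiB.

23.89 GiB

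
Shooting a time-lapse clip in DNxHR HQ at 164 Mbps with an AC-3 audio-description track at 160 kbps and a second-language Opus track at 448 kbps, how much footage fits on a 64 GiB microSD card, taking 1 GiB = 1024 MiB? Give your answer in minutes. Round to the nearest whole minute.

56 minutes

Audio total: 160 + 448 = 608 kbps = 0.608 Mbps.
Total bitrate: 164 + 0.608 = 164.608 Mbps.
Capacity: 64 GiB = 549,756 Mb.
Recording time: 549,756 / 164.608 = 3,340 s ≈ 55.7 minutes.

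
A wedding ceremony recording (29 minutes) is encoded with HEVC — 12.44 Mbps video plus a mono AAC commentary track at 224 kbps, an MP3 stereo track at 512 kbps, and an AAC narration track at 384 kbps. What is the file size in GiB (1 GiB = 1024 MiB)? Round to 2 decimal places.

29 min = 1740 s
Audio total: 224 + 512 + 384 = 1120 kbps = 1.120 Mbps.
Total bitrate: 12.44 + 1.120 = 13.560 Mbps.
Stream data: 13.560 Mbps × 1740 s = 23594.4 Mb.
23,594 Mb = 2,949,300,000 bytes ÷ 1,073,741,824 = 2.747 GiB.

2.75 GiB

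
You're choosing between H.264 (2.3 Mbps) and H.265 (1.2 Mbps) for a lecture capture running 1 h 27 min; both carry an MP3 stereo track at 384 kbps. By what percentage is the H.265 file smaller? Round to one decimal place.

41.0%

1 h 27 min = 87 min = 5220 s
Audio: 384 kbps = 0.384 Mbps.
H.264: 2.684 Mbps × 5220 s = 14010.5 Mb = 1.751 GB.
H.265: 1.584 Mbps × 5220 s = 8268.5 Mb = 1.034 GB.
Reduction: (1 − 1.034/1.751) × 100 = 40.98%.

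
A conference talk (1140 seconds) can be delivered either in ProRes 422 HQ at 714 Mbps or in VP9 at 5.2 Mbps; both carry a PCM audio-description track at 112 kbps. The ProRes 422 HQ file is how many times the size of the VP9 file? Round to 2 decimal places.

Audio: 112 kbps = 0.112 Mbps.
ProRes 422 HQ: 714.112 Mbps × 1140 s = 814087.7 Mb = 101.761 GB.
VP9: 5.312 Mbps × 1140 s = 6055.7 Mb = 0.757 GB.
Ratio: 101.761 / 0.757 = 134.434.

134.43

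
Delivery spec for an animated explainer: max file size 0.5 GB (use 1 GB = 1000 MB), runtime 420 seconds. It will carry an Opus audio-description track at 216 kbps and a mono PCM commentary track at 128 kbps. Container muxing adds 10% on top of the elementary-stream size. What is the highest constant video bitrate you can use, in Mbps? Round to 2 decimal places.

Budget: 0.5 GB = 4000.0 Mb.
Stream payload after overhead: 4000.0 / 1.10 = 3636.4 Mb.
Total bitrate budget: 3636.4 Mb / 420 s = 8.658 Mbps.
Audio total: 216 + 128 = 344 kbps = 0.344 Mbps.
Video: 8.658 − 0.344 = 8.314 Mbps.

8.31 Mbps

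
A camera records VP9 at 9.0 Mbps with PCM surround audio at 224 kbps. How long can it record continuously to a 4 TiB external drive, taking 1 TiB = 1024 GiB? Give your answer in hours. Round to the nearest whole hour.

1060 hours

Audio: 224 kbps = 0.224 Mbps.
Total bitrate: 9.0 + 0.224 = 9.224 Mbps.
Capacity: 4 TiB = 35,184,372 Mb.
Recording time: 35,184,372 / 9.224 = 3,814,438 s ≈ 1,060 hours.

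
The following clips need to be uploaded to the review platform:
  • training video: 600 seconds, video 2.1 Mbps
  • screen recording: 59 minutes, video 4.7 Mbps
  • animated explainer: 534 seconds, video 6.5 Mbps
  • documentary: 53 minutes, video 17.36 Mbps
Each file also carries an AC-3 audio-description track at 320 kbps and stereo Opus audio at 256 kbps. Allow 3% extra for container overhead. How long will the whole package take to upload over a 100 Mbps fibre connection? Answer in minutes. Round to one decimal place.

13.9 minutes

Audio total: 320 + 256 = 576 kbps = 0.576 Mbps.
training video: 2.676 Mbps × 600 s × 1.03 = 1653.8 Mb
screen recording: 5.276 Mbps × 3540 s × 1.03 = 19237.4 Mb
animated explainer: 7.076 Mbps × 534 s × 1.03 = 3891.9 Mb
documentary: 17.936 Mbps × 3180 s × 1.03 = 58747.6 Mb
Total: 83530.6 Mb = 10441.3 MB.
At 100 Mbps: 83530.6 / 100 = 835 s ≈ 13.9 minutes.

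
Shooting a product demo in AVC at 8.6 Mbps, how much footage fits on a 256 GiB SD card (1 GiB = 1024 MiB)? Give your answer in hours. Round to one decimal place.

71.0 hours

Capacity: 256 GiB = 2,199,023 Mb.
Recording time: 2,199,023 / 8.600 = 255,700 s ≈ 71.0 hours.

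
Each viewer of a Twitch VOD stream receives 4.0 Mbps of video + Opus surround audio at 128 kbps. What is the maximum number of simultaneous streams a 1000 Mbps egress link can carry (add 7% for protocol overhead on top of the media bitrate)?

Audio: 128 kbps = 0.128 Mbps.
Per-viewer media rate: 4.128 Mbps.
On the wire with 7% overhead: 4.417 Mbps.
1000 Mbps = 1,000 Mbps; 1,000 / 4.417 = 226.40 → 226 viewers.

226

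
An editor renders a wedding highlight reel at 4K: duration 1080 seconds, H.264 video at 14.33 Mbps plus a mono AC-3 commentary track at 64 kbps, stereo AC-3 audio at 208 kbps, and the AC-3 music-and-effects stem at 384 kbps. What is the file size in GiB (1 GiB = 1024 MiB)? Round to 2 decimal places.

1.88 GiB

Audio total: 64 + 208 + 384 = 656 kbps = 0.656 Mbps.
Total bitrate: 14.33 + 0.656 = 14.986 Mbps.
Stream data: 14.986 Mbps × 1080 s = 16184.9 Mb.
16,185 Mb = 2,023,110,000 bytes ÷ 1,073,741,824 = 1.884 GiB.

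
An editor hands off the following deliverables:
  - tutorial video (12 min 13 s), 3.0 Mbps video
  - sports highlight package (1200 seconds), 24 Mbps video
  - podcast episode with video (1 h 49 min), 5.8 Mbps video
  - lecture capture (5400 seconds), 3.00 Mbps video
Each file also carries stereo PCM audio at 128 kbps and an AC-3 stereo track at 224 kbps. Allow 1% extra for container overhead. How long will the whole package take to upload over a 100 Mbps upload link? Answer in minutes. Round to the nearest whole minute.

Audio total: 128 + 224 = 352 kbps = 0.352 Mbps.
tutorial video: 3.352 Mbps × 733 s × 1.01 = 2481.6 Mb
sports highlight package: 24.352 Mbps × 1200 s × 1.01 = 29514.6 Mb
podcast episode with video: 6.152 Mbps × 6540 s × 1.01 = 40636.4 Mb
lecture capture: 3.352 Mbps × 5400 s × 1.01 = 18281.8 Mb
Total: 90914.4 Mb = 11364.3 MB.
At 100 Mbps: 90914.4 / 100 = 909 s ≈ 15.2 minutes.

15 minutes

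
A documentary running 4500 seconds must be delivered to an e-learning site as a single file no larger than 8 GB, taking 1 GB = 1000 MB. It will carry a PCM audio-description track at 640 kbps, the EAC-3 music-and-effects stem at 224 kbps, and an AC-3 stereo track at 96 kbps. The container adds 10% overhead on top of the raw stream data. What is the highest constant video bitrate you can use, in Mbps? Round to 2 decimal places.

11.97 Mbps

Budget: 8 GB = 64000.0 Mb.
Stream payload after overhead: 64000.0 / 1.10 = 58181.8 Mb.
Total bitrate budget: 58181.8 Mb / 4500 s = 12.929 Mbps.
Audio total: 640 + 224 + 96 = 960 kbps = 0.960 Mbps.
Video: 12.929 − 0.960 = 11.969 Mbps.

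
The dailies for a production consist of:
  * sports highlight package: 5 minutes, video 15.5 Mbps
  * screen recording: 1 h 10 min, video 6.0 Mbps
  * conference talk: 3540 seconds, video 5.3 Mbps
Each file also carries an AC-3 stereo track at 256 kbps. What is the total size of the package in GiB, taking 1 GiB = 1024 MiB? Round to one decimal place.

5.9 GiB

Audio: 256 kbps = 0.256 Mbps.
sports highlight package: 15.756 Mbps × 300 s = 4726.8 Mb
screen recording: 6.256 Mbps × 4200 s = 26275.2 Mb
conference talk: 5.556 Mbps × 3540 s = 19668.2 Mb
Total: 50670.2 Mb = 6333.8 MB.
= 5.899 GiB.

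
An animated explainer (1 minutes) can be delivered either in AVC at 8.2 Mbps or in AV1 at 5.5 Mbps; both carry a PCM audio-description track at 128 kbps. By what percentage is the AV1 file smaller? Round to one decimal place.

32.4%

Audio: 128 kbps = 0.128 Mbps.
AVC: 8.328 Mbps × 60 s = 499.7 Mb = 62.460 MB.
AV1: 5.628 Mbps × 60 s = 337.7 Mb = 42.210 MB.
Reduction: (1 − 42.210/62.460) × 100 = 32.42%.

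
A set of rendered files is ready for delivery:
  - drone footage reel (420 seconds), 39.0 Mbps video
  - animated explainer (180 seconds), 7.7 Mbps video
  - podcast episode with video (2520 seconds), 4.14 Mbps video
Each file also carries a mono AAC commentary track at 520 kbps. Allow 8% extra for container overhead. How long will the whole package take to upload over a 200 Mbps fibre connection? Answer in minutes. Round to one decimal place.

2.7 minutes

Audio: 520 kbps = 0.520 Mbps.
drone footage reel: 39.520 Mbps × 420 s × 1.08 = 17926.3 Mb
animated explainer: 8.220 Mbps × 180 s × 1.08 = 1598.0 Mb
podcast episode with video: 4.660 Mbps × 2520 s × 1.08 = 12682.7 Mb
Total: 32206.9 Mb = 4025.9 MB.
At 200 Mbps: 32206.9 / 200 = 161 s ≈ 2.68 minutes.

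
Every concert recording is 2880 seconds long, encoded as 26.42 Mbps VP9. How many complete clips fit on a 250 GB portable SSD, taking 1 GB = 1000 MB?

Per item: 26.420 Mbps × 2880 s = 76,090 Mb = 9,511 MB.
Capacity: 250 GB = 2,000,000 Mb; 26.28 items → 26 complete.

26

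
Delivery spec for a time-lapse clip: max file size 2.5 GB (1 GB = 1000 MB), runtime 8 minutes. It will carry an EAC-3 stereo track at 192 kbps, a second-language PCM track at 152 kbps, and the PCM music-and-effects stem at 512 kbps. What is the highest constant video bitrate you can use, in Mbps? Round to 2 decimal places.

Budget: 2.5 GB = 20000.0 Mb.
8 min = 480 s
Total bitrate budget: 20000.0 Mb / 480 s = 41.667 Mbps.
Audio total: 192 + 152 + 512 = 856 kbps = 0.856 Mbps.
Video: 41.667 − 0.856 = 40.811 Mbps.

40.81 Mbps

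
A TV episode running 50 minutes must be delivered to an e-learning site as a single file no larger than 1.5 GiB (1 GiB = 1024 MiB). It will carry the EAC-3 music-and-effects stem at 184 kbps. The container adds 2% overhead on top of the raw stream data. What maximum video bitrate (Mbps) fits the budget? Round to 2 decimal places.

4.03 Mbps

Budget: 1.5 GiB = 12884.9 Mb.
Stream payload after overhead: 12884.9 / 1.02 = 12632.3 Mb.
50 min = 3000 s
Total bitrate budget: 12632.3 Mb / 3000 s = 4.211 Mbps.
Audio: 184 kbps = 0.184 Mbps.
Video: 4.211 − 0.184 = 4.027 Mbps.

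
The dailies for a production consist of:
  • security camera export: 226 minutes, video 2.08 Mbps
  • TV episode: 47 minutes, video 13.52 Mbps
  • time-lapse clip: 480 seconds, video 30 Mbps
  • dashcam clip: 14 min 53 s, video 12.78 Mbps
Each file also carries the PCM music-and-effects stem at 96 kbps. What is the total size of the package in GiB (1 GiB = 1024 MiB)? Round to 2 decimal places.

10.93 GiB

Audio: 96 kbps = 0.096 Mbps.
security camera export: 2.176 Mbps × 13560 s = 29506.6 Mb
TV episode: 13.616 Mbps × 2820 s = 38397.1 Mb
time-lapse clip: 30.096 Mbps × 480 s = 14446.1 Mb
dashcam clip: 12.876 Mbps × 893 s = 11498.3 Mb
Total: 93848.0 Mb = 11731.0 MB.
= 10.93 GiB.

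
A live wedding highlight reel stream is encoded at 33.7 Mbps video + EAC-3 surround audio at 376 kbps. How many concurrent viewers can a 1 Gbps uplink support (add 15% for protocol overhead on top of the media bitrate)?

Audio: 376 kbps = 0.376 Mbps.
Per-viewer media rate: 34.076 Mbps.
On the wire with 15% overhead: 39.187 Mbps.
1 Gbps = 1,000 Mbps; 1,000 / 39.187 = 25.52 → 25 viewers.

25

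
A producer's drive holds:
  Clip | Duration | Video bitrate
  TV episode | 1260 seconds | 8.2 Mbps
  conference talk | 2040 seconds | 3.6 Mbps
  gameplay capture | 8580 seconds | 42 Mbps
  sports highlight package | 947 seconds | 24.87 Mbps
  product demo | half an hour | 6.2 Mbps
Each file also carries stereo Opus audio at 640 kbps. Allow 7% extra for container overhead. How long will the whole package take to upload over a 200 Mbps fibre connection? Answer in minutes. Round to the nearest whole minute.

38 minutes

Audio: 640 kbps = 0.640 Mbps.
TV episode: 8.840 Mbps × 1260 s × 1.07 = 11918.1 Mb
conference talk: 4.240 Mbps × 2040 s × 1.07 = 9255.1 Mb
gameplay capture: 42.640 Mbps × 8580 s × 1.07 = 391460.8 Mb
sports highlight package: 25.510 Mbps × 947 s × 1.07 = 25849.0 Mb
product demo: 6.840 Mbps × 1800 s × 1.07 = 13173.8 Mb
Total: 451656.8 Mb = 56457.1 MB.
At 200 Mbps: 451656.8 / 200 = 2258 s ≈ 37.6 minutes.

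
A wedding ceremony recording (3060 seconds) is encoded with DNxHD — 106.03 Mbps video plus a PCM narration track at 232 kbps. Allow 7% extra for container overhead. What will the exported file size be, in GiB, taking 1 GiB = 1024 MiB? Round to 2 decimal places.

40.50 GiB

Audio: 232 kbps = 0.232 Mbps.
Total bitrate: 106.03 + 0.232 = 106.262 Mbps.
Stream data: 106.262 Mbps × 3060 s = 325161.7 Mb.
With 7% container overhead: ×1.07.
347,923 Mb = 43,490,380,050 bytes ÷ 1,073,741,824 = 40.50 GiB.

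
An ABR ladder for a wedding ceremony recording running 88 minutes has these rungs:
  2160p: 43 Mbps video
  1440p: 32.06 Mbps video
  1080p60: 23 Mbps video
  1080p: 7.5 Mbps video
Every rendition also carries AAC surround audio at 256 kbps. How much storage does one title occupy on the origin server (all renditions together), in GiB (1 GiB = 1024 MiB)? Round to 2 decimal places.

65.51 GiB

88 min = 5280 s
Audio: 256 kbps = 0.256 Mbps.
Sum of rendition bitrates: (43+0.256) + (32.06+0.256) + (23+0.256) + (7.5+0.256) = 106.584 Mbps.
× 5280 s = 562,764 Mb = 70,345 MB = 65.51 GiB.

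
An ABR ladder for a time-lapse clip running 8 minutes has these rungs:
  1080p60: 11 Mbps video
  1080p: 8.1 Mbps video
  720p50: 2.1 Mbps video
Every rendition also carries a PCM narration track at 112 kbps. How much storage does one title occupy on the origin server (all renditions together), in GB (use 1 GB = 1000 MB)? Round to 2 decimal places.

1.29 GB

8 min = 480 s
Audio: 112 kbps = 0.112 Mbps.
Sum of rendition bitrates: (11+0.112) + (8.1+0.112) + (2.1+0.112) = 21.536 Mbps.
× 480 s = 10,337 Mb = 1,292 MB = 1.292 GB.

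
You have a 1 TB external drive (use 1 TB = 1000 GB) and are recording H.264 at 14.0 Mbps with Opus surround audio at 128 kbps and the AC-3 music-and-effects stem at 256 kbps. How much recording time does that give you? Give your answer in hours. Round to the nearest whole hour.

154 hours

Audio total: 128 + 256 = 384 kbps = 0.384 Mbps.
Total bitrate: 14.0 + 0.384 = 14.384 Mbps.
Capacity: 1 TB = 8,000,000 Mb.
Recording time: 8,000,000 / 14.384 = 556,174 s ≈ 154 hours.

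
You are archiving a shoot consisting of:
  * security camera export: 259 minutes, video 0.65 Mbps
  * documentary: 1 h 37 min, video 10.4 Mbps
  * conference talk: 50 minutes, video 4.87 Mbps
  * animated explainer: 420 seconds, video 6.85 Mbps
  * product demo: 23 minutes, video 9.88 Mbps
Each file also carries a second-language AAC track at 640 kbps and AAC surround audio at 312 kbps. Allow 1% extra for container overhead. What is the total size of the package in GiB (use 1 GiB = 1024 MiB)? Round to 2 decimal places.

14.89 GiB

Audio total: 640 + 312 = 952 kbps = 0.952 Mbps.
security camera export: 1.602 Mbps × 15540 s × 1.01 = 25144.0 Mb
documentary: 11.352 Mbps × 5820 s × 1.01 = 66729.3 Mb
conference talk: 5.822 Mbps × 3000 s × 1.01 = 17640.7 Mb
animated explainer: 7.802 Mbps × 420 s × 1.01 = 3309.6 Mb
product demo: 10.832 Mbps × 1380 s × 1.01 = 15097.6 Mb
Total: 127921.3 Mb = 15990.2 MB.
= 14.89 GiB.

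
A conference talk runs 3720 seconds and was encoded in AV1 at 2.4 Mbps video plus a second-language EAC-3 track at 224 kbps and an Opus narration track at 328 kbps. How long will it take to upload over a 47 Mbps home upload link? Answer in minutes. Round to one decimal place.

3.9 minutes

Audio total: 224 + 328 = 552 kbps = 0.552 Mbps.
Total bitrate: 2.952 Mbps.
File: 2.952 Mbps × 3720 s = 10981.4 Mb.
At 47 Mbps: 10981.4 / 47 = 233.6 s ≈ 3.89 minutes.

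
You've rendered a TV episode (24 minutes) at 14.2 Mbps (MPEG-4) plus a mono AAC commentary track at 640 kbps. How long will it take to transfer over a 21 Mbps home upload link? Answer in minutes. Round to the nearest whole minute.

24 min = 1440 s
Audio: 640 kbps = 0.640 Mbps.
Total bitrate: 14.840 Mbps.
File: 14.840 Mbps × 1440 s = 21369.6 Mb.
At 21 Mbps: 21369.6 / 21 = 1017.6 s ≈ 17 minutes.

17 minutes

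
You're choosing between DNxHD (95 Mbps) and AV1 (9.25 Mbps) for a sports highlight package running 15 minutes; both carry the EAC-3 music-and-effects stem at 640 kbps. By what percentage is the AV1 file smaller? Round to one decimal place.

15 min = 900 s
Audio: 640 kbps = 0.640 Mbps.
DNxHD: 95.640 Mbps × 900 s = 86076.0 Mb = 10.759 GB.
AV1: 9.890 Mbps × 900 s = 8901.0 Mb = 1.113 GB.
Reduction: (1 − 1.113/10.759) × 100 = 89.66%.

89.7%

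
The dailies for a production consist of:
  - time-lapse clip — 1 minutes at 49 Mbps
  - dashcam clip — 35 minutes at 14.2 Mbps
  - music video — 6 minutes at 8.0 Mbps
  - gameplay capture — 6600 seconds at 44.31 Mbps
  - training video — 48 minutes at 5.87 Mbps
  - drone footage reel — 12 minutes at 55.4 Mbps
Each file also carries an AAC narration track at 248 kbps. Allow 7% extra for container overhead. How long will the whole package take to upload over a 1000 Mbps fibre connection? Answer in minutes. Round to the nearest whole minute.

7 minutes

Audio: 248 kbps = 0.248 Mbps.
time-lapse clip: 49.248 Mbps × 60 s × 1.07 = 3161.7 Mb
dashcam clip: 14.448 Mbps × 2100 s × 1.07 = 32464.7 Mb
music video: 8.248 Mbps × 360 s × 1.07 = 3177.1 Mb
gameplay capture: 44.558 Mbps × 6600 s × 1.07 = 314668.6 Mb
training video: 6.118 Mbps × 2880 s × 1.07 = 18853.2 Mb
drone footage reel: 55.648 Mbps × 720 s × 1.07 = 42871.2 Mb
Total: 415196.6 Mb = 51899.6 MB.
At 1000 Mbps: 415196.6 / 1000 = 415 s ≈ 6.92 minutes.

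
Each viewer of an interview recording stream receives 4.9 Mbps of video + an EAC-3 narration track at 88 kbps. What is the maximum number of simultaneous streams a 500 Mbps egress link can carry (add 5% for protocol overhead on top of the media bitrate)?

Audio: 88 kbps = 0.088 Mbps.
Per-viewer media rate: 4.988 Mbps.
On the wire with 5% overhead: 5.237 Mbps.
500 Mbps = 500.0 Mbps; 500.0 / 5.237 = 95.47 → 95 viewers.

95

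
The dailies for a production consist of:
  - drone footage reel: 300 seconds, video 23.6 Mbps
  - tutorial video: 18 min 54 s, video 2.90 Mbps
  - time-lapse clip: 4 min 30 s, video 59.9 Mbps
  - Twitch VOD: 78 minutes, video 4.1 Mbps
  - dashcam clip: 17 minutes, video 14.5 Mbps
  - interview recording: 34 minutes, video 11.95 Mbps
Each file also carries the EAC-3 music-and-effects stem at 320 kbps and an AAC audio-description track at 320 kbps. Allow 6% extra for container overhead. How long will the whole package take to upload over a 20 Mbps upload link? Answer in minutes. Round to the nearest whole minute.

Audio total: 320 + 320 = 640 kbps = 0.640 Mbps.
drone footage reel: 24.240 Mbps × 300 s × 1.06 = 7708.3 Mb
tutorial video: 3.540 Mbps × 1134 s × 1.06 = 4255.2 Mb
time-lapse clip: 60.540 Mbps × 270 s × 1.06 = 17326.5 Mb
Twitch VOD: 4.740 Mbps × 4680 s × 1.06 = 23514.2 Mb
dashcam clip: 15.140 Mbps × 1020 s × 1.06 = 16369.4 Mb
interview recording: 12.590 Mbps × 2040 s × 1.06 = 27224.6 Mb
Total: 96398.3 Mb = 12049.8 MB.
At 20 Mbps: 96398.3 / 20 = 4820 s ≈ 80.3 minutes.

80 minutes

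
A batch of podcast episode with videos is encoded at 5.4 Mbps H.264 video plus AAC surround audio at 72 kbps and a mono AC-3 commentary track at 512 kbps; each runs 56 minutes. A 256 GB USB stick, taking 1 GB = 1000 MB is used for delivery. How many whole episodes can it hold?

56 min = 3360 s
Audio total: 72 + 512 = 584 kbps = 0.584 Mbps.
Total bitrate: 5.984 Mbps.
Per item: 5.984 Mbps × 3360 s = 20,106 Mb = 2,513 MB.
Capacity: 256 GB = 2,048,000 Mb; 101.86 items → 101 complete.

101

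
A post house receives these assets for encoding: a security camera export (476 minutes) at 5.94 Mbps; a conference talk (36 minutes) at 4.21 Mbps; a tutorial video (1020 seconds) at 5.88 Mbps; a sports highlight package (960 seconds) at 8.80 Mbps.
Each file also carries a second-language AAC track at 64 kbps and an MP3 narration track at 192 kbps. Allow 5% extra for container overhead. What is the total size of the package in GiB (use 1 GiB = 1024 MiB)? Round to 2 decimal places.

24.64 GiB

Audio total: 64 + 192 = 256 kbps = 0.256 Mbps.
security camera export: 6.196 Mbps × 28560 s × 1.05 = 185805.6 Mb
conference talk: 4.466 Mbps × 2160 s × 1.05 = 10128.9 Mb
tutorial video: 6.136 Mbps × 1020 s × 1.05 = 6571.7 Mb
sports highlight package: 9.056 Mbps × 960 s × 1.05 = 9128.4 Mb
Total: 211634.6 Mb = 26454.3 MB.
= 24.64 GiB.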